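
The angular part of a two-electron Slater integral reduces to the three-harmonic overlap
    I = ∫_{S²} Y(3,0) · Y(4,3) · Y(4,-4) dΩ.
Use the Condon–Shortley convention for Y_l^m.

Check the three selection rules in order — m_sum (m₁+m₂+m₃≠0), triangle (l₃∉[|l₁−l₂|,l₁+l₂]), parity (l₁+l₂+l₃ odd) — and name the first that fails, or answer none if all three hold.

m_sum

Σmᵢ = -1  ✗
l₃∈[|l₁−l₂|,l₁+l₂]=[1,7], have l₃=4
Σlᵢ = 11 ⇒ odd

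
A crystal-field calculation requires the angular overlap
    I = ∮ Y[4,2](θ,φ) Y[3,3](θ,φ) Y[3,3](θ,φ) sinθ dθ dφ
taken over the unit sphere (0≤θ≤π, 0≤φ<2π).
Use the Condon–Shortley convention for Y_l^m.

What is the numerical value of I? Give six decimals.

0.000000

m-sum = 2 + 3 + 3 = 8 ≠ 0 ⇒ I = 0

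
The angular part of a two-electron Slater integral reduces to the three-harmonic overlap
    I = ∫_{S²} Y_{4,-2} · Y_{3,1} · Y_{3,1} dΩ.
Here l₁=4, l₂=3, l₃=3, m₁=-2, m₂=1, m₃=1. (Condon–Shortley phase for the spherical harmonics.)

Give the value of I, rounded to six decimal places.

0.162193

Rules hold: Σm=0, L=10 even, 1≤3≤7.
N = 9·7·7 = 441
Δ = 4!·4!·2!/11! = 1/34650
Racah Σ t=1..3: t=1:−1/72 t=2:+1/16 t=3:−1/72 = 5/144
⇒ 3j(4 3 3; 0 0 0)² = 2/77, sgn -1
Racah Σ t=2..4: t=2:+1/192 t=3:−1/36 t=4:+1/192 = -5/288
⇒ 3j(4 3 3; -2 1 1)² = 20/693, sgn -1
4πI² = N·(3j₀)²·(3jₘ)² = 40/121
I = +1·√(0.330579/4π) = 0.16219310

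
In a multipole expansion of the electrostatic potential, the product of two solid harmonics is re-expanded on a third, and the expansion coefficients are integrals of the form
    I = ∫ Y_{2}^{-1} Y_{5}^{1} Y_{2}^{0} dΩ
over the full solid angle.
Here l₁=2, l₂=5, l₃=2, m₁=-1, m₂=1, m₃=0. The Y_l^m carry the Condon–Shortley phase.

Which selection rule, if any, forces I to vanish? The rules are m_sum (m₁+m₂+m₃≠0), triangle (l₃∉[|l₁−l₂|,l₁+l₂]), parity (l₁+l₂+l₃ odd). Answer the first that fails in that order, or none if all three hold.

azimuthal sum: -1 + 1 + 0 = 0  ✓
3 ≤ 2 ≤ 7 (triangle on l)  ✗
L = 2 + 5 + 2 = 9 (odd)

triangle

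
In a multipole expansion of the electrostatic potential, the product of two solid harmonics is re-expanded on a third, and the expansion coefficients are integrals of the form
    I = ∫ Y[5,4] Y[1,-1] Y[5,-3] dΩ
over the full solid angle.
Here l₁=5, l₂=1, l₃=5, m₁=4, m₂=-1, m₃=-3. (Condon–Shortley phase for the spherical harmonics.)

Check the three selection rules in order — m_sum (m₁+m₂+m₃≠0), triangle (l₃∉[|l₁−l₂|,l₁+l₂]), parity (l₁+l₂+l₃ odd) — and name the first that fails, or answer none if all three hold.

parity

Σmᵢ = 0  ✓
l₃∈[|l₁−l₂|,l₁+l₂]=[4,6], have l₃=5  ✓
Σlᵢ = 11 ⇒ odd  ✗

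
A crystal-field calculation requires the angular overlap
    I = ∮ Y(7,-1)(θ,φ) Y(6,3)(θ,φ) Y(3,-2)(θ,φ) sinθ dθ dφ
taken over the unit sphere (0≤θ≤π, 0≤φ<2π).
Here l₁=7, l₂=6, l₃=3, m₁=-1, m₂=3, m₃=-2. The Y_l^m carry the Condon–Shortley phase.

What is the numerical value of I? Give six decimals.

0.167202

Checks pass: Σm=0; 16 even; l₃=3∈[1,13].
(2·7+1)(2·6+1)(2·3+1) = 1365
Δ: 10! 4! 2! / 17! → 1/2042040
sum: t=4:+1/207360 t=5:−1/57600 t=6:+1/207360 = -1/129600
3j²(7 6 3; 0 0 0) = Δ·Π!·Σ² = 168/12155  (sign +1)
sum: t=7:−1/362880 t=8:+1/1935360 = -13/5806080
3j²(7 6 3; -1 3 -2) = Δ·Π!·Σ² = 195/10472  (sign +1)
combine: 4πI² = 1365·168/12155·195/10472 = 12285/34969
take √, sign +1: I = 0.16720184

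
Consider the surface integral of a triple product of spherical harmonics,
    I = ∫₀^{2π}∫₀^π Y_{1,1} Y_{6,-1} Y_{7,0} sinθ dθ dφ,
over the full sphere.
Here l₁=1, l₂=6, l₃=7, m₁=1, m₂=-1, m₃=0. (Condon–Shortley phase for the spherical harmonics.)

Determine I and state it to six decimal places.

m-sum 0 ✓  L=14 even ✓  5≤7≤7 ✓
Π(2lᵢ+1) = 3×13×15 = 585
triangle coeff Δ(1,6,7) = 1/1365
Σ_t [0,0]: t=0:+1/518400 = 1/518400
(3j)²=7/195 [(1 6 7; 0 0 0)], sign=-1
Σ_t [0,0]: t=0:+1/1209600 = 1/1209600
(3j)²=1/65 [(1 6 7; 1 -1 0)], sign=-1
⇒ 4πI² = 21/65
I = (+1)√(21/65/(4π)) = 0.16034227

0.160342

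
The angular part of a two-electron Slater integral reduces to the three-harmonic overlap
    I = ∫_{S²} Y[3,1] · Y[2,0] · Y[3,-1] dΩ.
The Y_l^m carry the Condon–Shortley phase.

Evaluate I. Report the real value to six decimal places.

m-sum 0 ✓  L=8 even ✓  1≤3≤5 ✓
Π(2lᵢ+1) = 7×5×7 = 245
triangle coeff Δ(3,2,3) = 1/3780
Σ_t [0,2]: t=0:+1/24 t=1:−1/4 t=2:+1/24 = -1/6
(3j)²=4/105 [(3 2 3; 0 0 0)], sign=+1
Σ_t [0,2]: t=0:+1/16 t=1:−1/6 t=2:+1/96 = -3/32
(3j)²=3/140 [(3 2 3; 1 0 -1)], sign=-1
⇒ 4πI² = 1/5
I = (-1)√(1/5/(4π)) = -0.12615663

-0.126157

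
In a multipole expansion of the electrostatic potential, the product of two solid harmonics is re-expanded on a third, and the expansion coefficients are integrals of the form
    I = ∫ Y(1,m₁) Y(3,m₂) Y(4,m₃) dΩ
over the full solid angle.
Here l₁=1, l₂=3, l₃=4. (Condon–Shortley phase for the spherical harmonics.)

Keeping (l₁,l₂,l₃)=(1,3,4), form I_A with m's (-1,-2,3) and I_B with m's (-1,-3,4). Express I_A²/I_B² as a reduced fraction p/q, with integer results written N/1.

Shared (l₁,l₂,l₃)=(1,3,4): N and (l;000)² cancel in I_A²/I_B².
A: Δ = 0!·2!·6!/9! = 1/252; Racah Σ t=0..0: t=0:+1/240 = 1/240; ⇒ 3j(1 3 4; -1 -2 3)² = 1/12, sgn -1
B: Δ = 0!·2!·6!/9! = 1/252; Racah Σ t=0..0: t=0:+1/1440 = 1/1440; ⇒ 3j(1 3 4; -1 -3 4)² = 1/9, sgn +1
I_A²/I_B² = (1/12)/(1/9) = 3/4

3/4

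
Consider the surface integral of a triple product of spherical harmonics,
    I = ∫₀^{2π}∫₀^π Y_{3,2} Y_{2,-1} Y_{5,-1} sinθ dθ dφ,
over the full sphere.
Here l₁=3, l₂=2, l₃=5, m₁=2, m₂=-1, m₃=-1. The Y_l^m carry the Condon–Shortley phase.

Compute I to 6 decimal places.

Rules hold: Σm=0, L=10 even, 1≤5≤5.
N = 7·5·11 = 385
Δ = 0!·6!·4!/11! = 1/2310
Racah Σ t=0..0: t=0:+1/144 = 1/144
⇒ 3j(3 2 5; 0 0 0)² = 10/231, sgn -1
Racah Σ t=0..0: t=0:+1/720 = 1/720
⇒ 3j(3 2 5; 2 -1 -1)² = 4/385, sgn +1
4πI² = N·(3j₀)²·(3jₘ)² = 40/231
I = -1·√(0.17316/4π) = -0.11738675

-0.117387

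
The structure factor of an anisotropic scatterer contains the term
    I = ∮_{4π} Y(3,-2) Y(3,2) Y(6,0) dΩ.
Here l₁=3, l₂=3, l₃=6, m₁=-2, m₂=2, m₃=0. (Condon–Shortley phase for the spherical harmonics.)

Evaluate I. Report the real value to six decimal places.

0.071126

m-sum 0 ✓  L=12 even ✓  0≤6≤6 ✓
Π(2lᵢ+1) = 7×7×13 = 637
triangle coeff Δ(3,3,6) = 1/12012
Σ_t [0,0]: t=0:+1/1296 = 1/1296
(3j)²=100/3003 [(3 3 6; 0 0 0)], sign=+1
Σ_t [0,0]: t=0:+1/14400 = 1/14400
(3j)²=3/1001 [(3 3 6; -2 2 0)], sign=+1
⇒ 4πI² = 100/1573
I = (+1)√(100/1573/(4π)) = 0.07112638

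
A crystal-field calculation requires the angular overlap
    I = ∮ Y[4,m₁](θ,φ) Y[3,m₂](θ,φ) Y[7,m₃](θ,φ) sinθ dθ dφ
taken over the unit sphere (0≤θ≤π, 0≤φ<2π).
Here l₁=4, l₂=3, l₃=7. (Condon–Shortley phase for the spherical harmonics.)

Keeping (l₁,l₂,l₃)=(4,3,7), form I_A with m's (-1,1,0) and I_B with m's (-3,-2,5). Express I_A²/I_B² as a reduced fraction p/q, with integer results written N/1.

Shared (l₁,l₂,l₃)=(4,3,7): N and (l;000)² cancel in I_A²/I_B².
A: Δ = 0!·8!·6!/15! = 1/45045; Racah Σ t=0..0: t=0:+1/34560 = 1/34560; ⇒ 3j(4 3 7; -1 1 0)² = 7/429, sgn -1
B: Δ = 0!·8!·6!/15! = 1/45045; Racah Σ t=0..0: t=0:+1/604800 = 1/604800; ⇒ 3j(4 3 7; -3 -2 5)² = 16/455, sgn +1
I_A²/I_B² = (7/429)/(16/455) = 245/528

245/528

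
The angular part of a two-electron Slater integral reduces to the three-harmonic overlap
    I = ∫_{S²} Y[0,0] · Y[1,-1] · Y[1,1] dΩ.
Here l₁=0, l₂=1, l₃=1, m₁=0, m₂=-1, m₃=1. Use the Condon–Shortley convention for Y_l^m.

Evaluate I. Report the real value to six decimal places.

-0.282095

Rules hold: Σm=0, L=2 even, 1≤1≤1.
N = 1·3·3 = 9
Δ = 0!·0!·2!/3! = 1/3
Racah Σ t=0..0: t=0:+1/1 = 1/1
⇒ 3j(0 1 1; 0 0 0)² = 1/3, sgn -1
Racah Σ t=0..0: t=0:+1/2 = 1/2
⇒ 3j(0 1 1; 0 -1 1)² = 1/3, sgn +1
4πI² = N·(3j₀)²·(3jₘ)² = 1/1
I = -1·√(1/4π) = -0.28209479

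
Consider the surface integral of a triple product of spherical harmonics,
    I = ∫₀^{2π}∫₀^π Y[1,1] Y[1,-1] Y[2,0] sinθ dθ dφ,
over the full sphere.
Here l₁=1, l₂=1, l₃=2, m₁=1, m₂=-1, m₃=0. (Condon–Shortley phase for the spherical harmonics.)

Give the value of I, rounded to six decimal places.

0.126157

Rules hold: Σm=0, L=4 even, 0≤2≤2.
N = 3·3·5 = 45
Δ = 0!·2!·2!/5! = 1/30
Racah Σ t=0..0: t=0:+1/1 = 1/1
⇒ 3j(1 1 2; 0 0 0)² = 2/15, sgn +1
Racah Σ t=0..0: t=0:+1/4 = 1/4
⇒ 3j(1 1 2; 1 -1 0)² = 1/30, sgn +1
4πI² = N·(3j₀)²·(3jₘ)² = 1/5
I = +1·√(0.2/4π) = 0.12615663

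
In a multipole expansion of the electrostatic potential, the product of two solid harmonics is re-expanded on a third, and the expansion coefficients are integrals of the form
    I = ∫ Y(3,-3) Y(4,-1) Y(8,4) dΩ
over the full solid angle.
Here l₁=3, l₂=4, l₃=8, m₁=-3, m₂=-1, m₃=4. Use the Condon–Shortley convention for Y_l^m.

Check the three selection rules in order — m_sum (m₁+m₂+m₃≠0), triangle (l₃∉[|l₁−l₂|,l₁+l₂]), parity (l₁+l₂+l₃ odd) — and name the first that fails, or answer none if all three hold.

triangle

azimuthal sum: -3 − 1 + 4 = 0  ✓
1 ≤ 8 ≤ 7 (triangle on l)  ✗
L = 3 + 4 + 8 = 15 (odd)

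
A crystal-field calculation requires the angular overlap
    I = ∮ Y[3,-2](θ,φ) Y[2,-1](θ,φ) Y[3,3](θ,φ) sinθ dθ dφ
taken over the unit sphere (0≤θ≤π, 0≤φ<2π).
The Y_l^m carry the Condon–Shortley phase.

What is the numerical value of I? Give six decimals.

m-sum 0 ✓  L=8 even ✓  1≤3≤5 ✓
Π(2lᵢ+1) = 7×5×7 = 245
triangle coeff Δ(3,2,3) = 1/3780
Σ_t [0,2]: t=0:+1/24 t=1:−1/4 t=2:+1/24 = -1/6
(3j)²=4/105 [(3 2 3; 0 0 0)], sign=+1
Σ_t [1,1]: t=1:−1/48 = -1/48
(3j)²=5/84 [(3 2 3; -2 -1 3)], sign=-1
⇒ 4πI² = 5/9
I = (-1)√(5/9/(4π)) = -0.21026104

-0.210261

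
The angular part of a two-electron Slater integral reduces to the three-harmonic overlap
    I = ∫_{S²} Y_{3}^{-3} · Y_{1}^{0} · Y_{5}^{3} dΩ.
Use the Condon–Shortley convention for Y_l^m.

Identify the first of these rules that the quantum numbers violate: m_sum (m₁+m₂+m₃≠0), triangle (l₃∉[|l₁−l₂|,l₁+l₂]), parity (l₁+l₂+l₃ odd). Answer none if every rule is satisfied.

azimuthal sum: -3 + 0 + 3 = 0  ✓
2 ≤ 5 ≤ 4 (triangle on l)  ✗
L = 3 + 1 + 5 = 9 (odd)

triangle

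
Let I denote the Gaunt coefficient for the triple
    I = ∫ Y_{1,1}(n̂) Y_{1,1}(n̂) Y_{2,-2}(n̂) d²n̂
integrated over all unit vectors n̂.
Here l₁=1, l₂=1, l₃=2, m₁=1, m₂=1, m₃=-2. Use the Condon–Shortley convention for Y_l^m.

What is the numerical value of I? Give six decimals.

0.309019

m-sum 0 ✓  L=4 even ✓  0≤2≤2 ✓
Π(2lᵢ+1) = 3×3×5 = 45
triangle coeff Δ(1,1,2) = 1/30
Σ_t [0,0]: t=0:+1/1 = 1/1
(3j)²=2/15 [(1 1 2; 0 0 0)], sign=+1
Σ_t [0,0]: t=0:+1/4 = 1/4
(3j)²=1/5 [(1 1 2; 1 1 -2)], sign=+1
⇒ 4πI² = 6/5
I = (+1)√(6/5/(4π)) = 0.30901936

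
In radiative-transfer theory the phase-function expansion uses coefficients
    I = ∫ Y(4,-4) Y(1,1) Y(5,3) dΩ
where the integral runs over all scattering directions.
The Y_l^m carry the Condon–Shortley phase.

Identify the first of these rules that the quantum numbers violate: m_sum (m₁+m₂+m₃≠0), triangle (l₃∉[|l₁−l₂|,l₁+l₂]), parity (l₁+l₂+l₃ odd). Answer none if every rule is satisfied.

m₁+m₂+m₃ = -4 + 1 + 3 = 0  ✓
triangle: |4−1|=3 ≤ l₃=5 ≤ 4+1=5  ✓
parity: l₁+l₂+l₃ = 10 is even  ✓

none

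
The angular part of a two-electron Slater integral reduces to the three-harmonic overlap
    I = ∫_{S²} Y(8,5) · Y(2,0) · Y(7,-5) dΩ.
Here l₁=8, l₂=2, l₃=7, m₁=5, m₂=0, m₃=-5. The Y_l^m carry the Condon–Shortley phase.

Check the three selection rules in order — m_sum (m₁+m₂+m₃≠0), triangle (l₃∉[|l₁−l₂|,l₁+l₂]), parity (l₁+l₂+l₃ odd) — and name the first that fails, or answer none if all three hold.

azimuthal sum: 5 + 0 − 5 = 0  ✓
6 ≤ 7 ≤ 10 (triangle on l)  ✓
L = 8 + 2 + 7 = 17 (odd)  ✗

parity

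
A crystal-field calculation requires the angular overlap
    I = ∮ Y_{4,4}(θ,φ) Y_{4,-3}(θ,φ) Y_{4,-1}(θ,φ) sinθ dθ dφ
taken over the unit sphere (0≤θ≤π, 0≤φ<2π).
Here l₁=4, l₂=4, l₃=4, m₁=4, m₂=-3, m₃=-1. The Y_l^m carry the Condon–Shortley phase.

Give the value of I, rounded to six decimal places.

-0.168431

Rules hold: Σm=0, L=12 even, 0≤4≤8.
N = 9·9·9 = 729
Δ = 4!·4!·4!/13! = 1/450450
Racah Σ t=0..4: t=0:+1/13824 t=1:−1/216 t=2:+1/64 t=3:−1/216 t=4:+1/13824 = 5/768
⇒ 3j(4 4 4; 0 0 0)² = 18/1001, sgn +1
Racah Σ t=0..0: t=0:+1/3456 = 1/3456
⇒ 3j(4 4 4; 4 -3 -1)² = 35/1287, sgn -1
4πI² = N·(3j₀)²·(3jₘ)² = 7290/20449
I = -1·√(0.356497/4π) = -0.16843130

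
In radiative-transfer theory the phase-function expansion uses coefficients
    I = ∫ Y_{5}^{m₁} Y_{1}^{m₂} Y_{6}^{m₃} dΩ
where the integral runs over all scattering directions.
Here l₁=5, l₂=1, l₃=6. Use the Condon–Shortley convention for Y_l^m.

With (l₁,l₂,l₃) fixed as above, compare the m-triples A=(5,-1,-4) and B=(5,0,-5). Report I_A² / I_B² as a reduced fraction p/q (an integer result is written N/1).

1/11

l's match ⇒ only the (l;m) 3-j factors differ between A and B.
A: triangle coeff Δ(5,1,6) = 1/858; Σ_t [0,0]: t=0:+1/7257600 = 1/7257600; (3j)²=1/858 [(5 1 6; 5 -1 -4)], sign=+1
B: triangle coeff Δ(5,1,6) = 1/858; Σ_t [0,0]: t=0:+1/3628800 = 1/3628800; (3j)²=1/78 [(5 1 6; 5 0 -5)], sign=-1
I_A²/I_B² = (1/858)/(1/78) = 1/11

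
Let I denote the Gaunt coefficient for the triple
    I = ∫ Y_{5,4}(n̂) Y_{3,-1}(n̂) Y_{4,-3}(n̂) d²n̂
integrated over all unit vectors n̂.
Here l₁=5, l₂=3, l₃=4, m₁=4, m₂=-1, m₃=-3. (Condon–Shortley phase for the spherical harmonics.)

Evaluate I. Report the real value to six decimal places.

Rules hold: Σm=0, L=12 even, 2≤4≤8.
N = 11·7·9 = 693
Δ = 4!·6!·2!/13! = 1/180180
Racah Σ t=1..3: t=1:−1/576 t=2:+1/144 t=3:−1/576 = 1/288
⇒ 3j(5 3 4; 0 0 0)² = 20/1001, sgn +1
Racah Σ t=0..1: t=0:+1/5760 t=1:−1/4320 = -1/17280
⇒ 3j(5 3 4; 4 -1 -3)² = 7/4290, sgn +1
4πI² = N·(3j₀)²·(3jₘ)² = 42/1859
I = +1·√(0.0225928/4π) = 0.04240138

0.042401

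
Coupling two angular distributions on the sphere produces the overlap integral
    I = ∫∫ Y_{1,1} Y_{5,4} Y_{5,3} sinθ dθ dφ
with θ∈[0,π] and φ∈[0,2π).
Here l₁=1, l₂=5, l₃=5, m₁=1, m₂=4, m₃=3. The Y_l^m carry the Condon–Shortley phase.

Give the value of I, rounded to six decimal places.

0.000000

m-sum = 1 + 4 + 3 = 8 ≠ 0 ⇒ I = 0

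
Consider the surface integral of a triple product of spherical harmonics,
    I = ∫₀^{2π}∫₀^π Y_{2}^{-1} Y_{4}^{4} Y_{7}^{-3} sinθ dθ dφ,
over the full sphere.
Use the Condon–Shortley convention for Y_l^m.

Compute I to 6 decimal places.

triangle: need 2≤l₃≤6, have 7; I=0

0.000000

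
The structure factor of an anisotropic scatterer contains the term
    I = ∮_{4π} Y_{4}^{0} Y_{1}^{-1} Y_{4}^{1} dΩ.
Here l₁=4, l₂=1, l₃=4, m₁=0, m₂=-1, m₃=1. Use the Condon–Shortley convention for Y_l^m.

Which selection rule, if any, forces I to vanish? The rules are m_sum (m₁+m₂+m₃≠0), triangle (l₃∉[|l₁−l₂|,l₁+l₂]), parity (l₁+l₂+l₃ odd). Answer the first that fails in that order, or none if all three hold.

parity

Σmᵢ = 0  ✓
l₃∈[|l₁−l₂|,l₁+l₂]=[3,5], have l₃=4  ✓
Σlᵢ = 9 ⇒ odd  ✗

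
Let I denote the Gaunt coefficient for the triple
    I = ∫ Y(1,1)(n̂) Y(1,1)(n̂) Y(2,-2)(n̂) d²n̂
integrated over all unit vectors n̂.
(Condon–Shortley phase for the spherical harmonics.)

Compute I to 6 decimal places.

Checks pass: Σm=0; 4 even; l₃=2∈[0,2].
(2·1+1)(2·1+1)(2·2+1) = 45
Δ: 0! 2! 2! / 5! → 1/30
sum: t=0:+1/1 = 1/1
3j²(1 1 2; 0 0 0) = Δ·Π!·Σ² = 2/15  (sign +1)
sum: t=0:+1/4 = 1/4
3j²(1 1 2; 1 1 -2) = Δ·Π!·Σ² = 1/5  (sign +1)
combine: 4πI² = 45·2/15·1/5 = 6/5
take √, sign +1: I = 0.30901936

0.309019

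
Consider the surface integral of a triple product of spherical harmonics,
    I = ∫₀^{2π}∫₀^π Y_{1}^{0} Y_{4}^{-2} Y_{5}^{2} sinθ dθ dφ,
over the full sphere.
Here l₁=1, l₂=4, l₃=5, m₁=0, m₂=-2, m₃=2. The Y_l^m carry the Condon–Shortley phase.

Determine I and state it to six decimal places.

0.225034

Rules hold: Σm=0, L=10 even, 3≤5≤5.
N = 3·9·11 = 297
Δ = 0!·2!·8!/11! = 1/495
Racah Σ t=0..0: t=0:+1/576 = 1/576
⇒ 3j(1 4 5; 0 0 0)² = 5/99, sgn -1
Racah Σ t=0..0: t=0:+1/1440 = 1/1440
⇒ 3j(1 4 5; 0 -2 2)² = 7/165, sgn -1
4πI² = N·(3j₀)²·(3jₘ)² = 7/11
I = +1·√(0.636364/4π) = 0.22503380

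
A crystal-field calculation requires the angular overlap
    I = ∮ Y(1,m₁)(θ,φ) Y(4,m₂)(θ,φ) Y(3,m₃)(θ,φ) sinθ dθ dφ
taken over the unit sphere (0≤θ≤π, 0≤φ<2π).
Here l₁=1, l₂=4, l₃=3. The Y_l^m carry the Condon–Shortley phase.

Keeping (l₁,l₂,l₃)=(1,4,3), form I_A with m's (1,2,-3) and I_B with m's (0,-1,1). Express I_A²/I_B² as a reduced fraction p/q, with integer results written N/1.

l's match ⇒ only the (l;m) 3-j factors differ between A and B.
A: triangle coeff Δ(1,4,3) = 1/252; Σ_t [0,0]: t=0:+1/1440 = 1/1440; (3j)²=1/252 [(1 4 3; 1 2 -3)], sign=+1
B: triangle coeff Δ(1,4,3) = 1/252; Σ_t [1,1]: t=1:−1/48 = -1/48; (3j)²=5/84 [(1 4 3; 0 -1 1)], sign=-1
I_A²/I_B² = (1/252)/(5/84) = 1/15

1/15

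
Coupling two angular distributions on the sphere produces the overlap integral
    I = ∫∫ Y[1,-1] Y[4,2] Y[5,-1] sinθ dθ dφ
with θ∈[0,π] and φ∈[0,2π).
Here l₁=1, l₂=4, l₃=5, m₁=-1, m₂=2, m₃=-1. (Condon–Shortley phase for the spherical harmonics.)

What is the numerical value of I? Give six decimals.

-0.120286

Checks pass: Σm=0; 10 even; l₃=5∈[3,5].
(2·1+1)(2·4+1)(2·5+1) = 297
Δ: 0! 2! 8! / 11! → 1/495
sum: t=0:+1/576 = 1/576
3j²(1 4 5; 0 0 0) = Δ·Π!·Σ² = 5/99  (sign -1)
sum: t=0:+1/2880 = 1/2880
3j²(1 4 5; -1 2 -1) = Δ·Π!·Σ² = 2/165  (sign +1)
combine: 4πI² = 297·5/99·2/165 = 2/11
take √, sign -1: I = -0.12028562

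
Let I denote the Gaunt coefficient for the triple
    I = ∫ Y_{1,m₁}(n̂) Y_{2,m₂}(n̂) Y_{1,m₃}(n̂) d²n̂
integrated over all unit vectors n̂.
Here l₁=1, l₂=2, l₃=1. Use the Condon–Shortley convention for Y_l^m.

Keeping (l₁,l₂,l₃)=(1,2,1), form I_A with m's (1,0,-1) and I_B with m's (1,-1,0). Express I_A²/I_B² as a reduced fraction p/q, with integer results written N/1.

1/3

Same 1,2,1: normalisation and zero-m 3j drop out of the ratio.
A: Δ: 2! 0! 2! / 5! → 1/30; sum: t=0:+1/4 = 1/4; 3j²(1 2 1; 1 0 -1) = Δ·Π!·Σ² = 1/30  (sign +1)
B: Δ: 2! 0! 2! / 5! → 1/30; sum: t=0:+1/2 = 1/2; 3j²(1 2 1; 1 -1 0) = Δ·Π!·Σ² = 1/10  (sign -1)
I_A²/I_B² = (1/30)/(1/10) = 1/3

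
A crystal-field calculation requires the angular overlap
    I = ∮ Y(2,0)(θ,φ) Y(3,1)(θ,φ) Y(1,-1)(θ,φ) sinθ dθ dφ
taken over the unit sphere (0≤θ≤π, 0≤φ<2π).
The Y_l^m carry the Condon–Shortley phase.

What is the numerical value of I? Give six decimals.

-0.202301

Checks pass: Σm=0; 6 even; l₃=1∈[1,5].
(2·2+1)(2·3+1)(2·1+1) = 105
Δ: 4! 0! 2! / 7! → 1/105
sum: t=2:+1/4 = 1/4
3j²(2 3 1; 0 0 0) = Δ·Π!·Σ² = 3/35  (sign -1)
sum: t=2:+1/8 = 1/8
3j²(2 3 1; 0 1 -1) = Δ·Π!·Σ² = 2/35  (sign +1)
combine: 4πI² = 105·3/35·2/35 = 18/35
take √, sign -1: I = -0.20230066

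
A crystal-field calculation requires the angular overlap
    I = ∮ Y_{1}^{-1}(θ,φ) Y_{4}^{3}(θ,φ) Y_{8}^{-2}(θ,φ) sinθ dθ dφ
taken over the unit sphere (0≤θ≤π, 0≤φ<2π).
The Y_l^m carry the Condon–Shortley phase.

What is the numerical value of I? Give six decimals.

0.000000

|1−4|≤8≤1+4 violated ⇒ I = 0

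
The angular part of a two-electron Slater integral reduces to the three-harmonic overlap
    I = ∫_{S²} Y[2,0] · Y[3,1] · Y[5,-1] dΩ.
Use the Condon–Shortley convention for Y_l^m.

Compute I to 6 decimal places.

Rules hold: Σm=0, L=10 even, 1≤5≤5.
N = 5·7·11 = 385
Δ = 0!·4!·6!/11! = 1/2310
Racah Σ t=0..0: t=0:+1/144 = 1/144
⇒ 3j(2 3 5; 0 0 0)² = 10/231, sgn -1
Racah Σ t=0..0: t=0:+1/192 = 1/192
⇒ 3j(2 3 5; 0 1 -1)² = 3/77, sgn +1
4πI² = N·(3j₀)²·(3jₘ)² = 50/77
I = -1·√(0.649351/4π) = -0.22731846

-0.227318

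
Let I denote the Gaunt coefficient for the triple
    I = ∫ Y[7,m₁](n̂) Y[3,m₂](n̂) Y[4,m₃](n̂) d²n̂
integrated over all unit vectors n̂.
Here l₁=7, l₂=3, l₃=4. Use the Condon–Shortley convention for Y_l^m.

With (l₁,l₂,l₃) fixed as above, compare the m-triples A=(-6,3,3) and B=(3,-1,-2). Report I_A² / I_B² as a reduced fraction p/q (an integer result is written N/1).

143/105

Shared (l₁,l₂,l₃)=(7,3,4): N and (l;000)² cancel in I_A²/I_B².
A: Δ = 6!·8!·0!/15! = 1/45045; Racah Σ t=6..6: t=6:+1/3628800 = 1/3628800; ⇒ 3j(7 3 4; -6 3 3)² = 4/105, sgn -1
B: Δ = 6!·8!·0!/15! = 1/45045; Racah Σ t=2..2: t=2:+1/69120 = 1/69120; ⇒ 3j(7 3 4; 3 -1 -2)² = 4/143, sgn +1
I_A²/I_B² = (4/105)/(4/143) = 143/105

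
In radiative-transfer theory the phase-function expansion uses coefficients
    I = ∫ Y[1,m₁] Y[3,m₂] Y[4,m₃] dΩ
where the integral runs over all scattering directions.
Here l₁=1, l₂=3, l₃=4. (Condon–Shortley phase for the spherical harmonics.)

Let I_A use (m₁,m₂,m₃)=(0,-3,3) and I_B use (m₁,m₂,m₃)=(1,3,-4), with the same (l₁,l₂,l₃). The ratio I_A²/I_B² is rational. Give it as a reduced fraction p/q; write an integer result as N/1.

1/4

l's match ⇒ only the (l;m) 3-j factors differ between A and B.
A: triangle coeff Δ(1,3,4) = 1/252; Σ_t [0,0]: t=0:+1/720 = 1/720; (3j)²=1/36 [(1 3 4; 0 -3 3)], sign=-1
B: triangle coeff Δ(1,3,4) = 1/252; Σ_t [0,0]: t=0:+1/1440 = 1/1440; (3j)²=1/9 [(1 3 4; 1 3 -4)], sign=+1
I_A²/I_B² = (1/36)/(1/9) = 1/4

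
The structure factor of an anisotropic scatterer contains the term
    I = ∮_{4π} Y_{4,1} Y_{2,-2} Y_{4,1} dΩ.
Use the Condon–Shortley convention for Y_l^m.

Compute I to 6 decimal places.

0.200662

Checks pass: Σm=0; 10 even; l₃=4∈[2,6].
(2·4+1)(2·2+1)(2·4+1) = 405
Δ: 2! 6! 2! / 11! → 1/13860
sum: t=0:+1/192 t=1:−1/36 t=2:+1/192 = -5/288
3j²(4 2 4; 0 0 0) = Δ·Π!·Σ² = 20/693  (sign -1)
sum: t=0:+1/144 = 1/144
3j²(4 2 4; 1 -2 1) = Δ·Π!·Σ² = 10/231  (sign -1)
combine: 4πI² = 405·20/693·10/231 = 3000/5929
take √, sign +1: I = 0.20066192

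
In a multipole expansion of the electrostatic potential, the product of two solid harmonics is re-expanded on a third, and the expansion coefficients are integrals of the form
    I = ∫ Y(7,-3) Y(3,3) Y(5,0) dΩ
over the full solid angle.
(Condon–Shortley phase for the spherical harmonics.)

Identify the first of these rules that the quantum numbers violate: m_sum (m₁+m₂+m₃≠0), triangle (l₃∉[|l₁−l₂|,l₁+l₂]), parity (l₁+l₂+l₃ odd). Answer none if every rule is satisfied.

azimuthal sum: -3 + 3 + 0 = 0  ✓
4 ≤ 5 ≤ 10 (triangle on l)  ✓
L = 7 + 3 + 5 = 15 (odd)  ✗

parity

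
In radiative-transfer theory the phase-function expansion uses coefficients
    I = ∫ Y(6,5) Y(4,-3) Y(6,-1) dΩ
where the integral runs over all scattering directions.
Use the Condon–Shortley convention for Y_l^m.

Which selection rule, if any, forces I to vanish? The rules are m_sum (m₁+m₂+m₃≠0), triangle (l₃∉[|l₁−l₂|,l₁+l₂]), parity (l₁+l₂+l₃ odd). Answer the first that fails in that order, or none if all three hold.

m₁+m₂+m₃ = 5 − 3 − 1 = 1  ✗
triangle: |6−4|=2 ≤ l₃=6 ≤ 6+4=10
parity: l₁+l₂+l₃ = 16 is even

m_sum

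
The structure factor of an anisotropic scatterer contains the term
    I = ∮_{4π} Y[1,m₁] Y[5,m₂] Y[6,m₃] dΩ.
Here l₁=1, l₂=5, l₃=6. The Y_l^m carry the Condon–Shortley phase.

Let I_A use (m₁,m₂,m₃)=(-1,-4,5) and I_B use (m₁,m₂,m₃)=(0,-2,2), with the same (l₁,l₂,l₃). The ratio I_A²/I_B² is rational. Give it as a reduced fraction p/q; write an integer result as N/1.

55/32

l's match ⇒ only the (l;m) 3-j factors differ between A and B.
A: triangle coeff Δ(1,5,6) = 1/858; Σ_t [0,0]: t=0:+1/725760 = 1/725760; (3j)²=5/78 [(1 5 6; -1 -4 5)], sign=-1
B: triangle coeff Δ(1,5,6) = 1/858; Σ_t [0,0]: t=0:+1/30240 = 1/30240; (3j)²=16/429 [(1 5 6; 0 -2 2)], sign=+1
I_A²/I_B² = (5/78)/(16/429) = 55/32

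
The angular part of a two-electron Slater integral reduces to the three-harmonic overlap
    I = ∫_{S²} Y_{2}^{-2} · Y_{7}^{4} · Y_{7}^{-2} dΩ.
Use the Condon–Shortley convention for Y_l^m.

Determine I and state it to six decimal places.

-0.163963

Rules hold: Σm=0, L=16 even, 5≤7≤9.
N = 5·15·15 = 1125
Δ = 2!·2!·12!/17! = 1/185640
Racah Σ t=0..2: t=0:+1/2419200 t=1:−1/518400 t=2:+1/2419200 = -1/907200
⇒ 3j(2 7 7; 0 0 0)² = 56/3315, sgn +1
Racah Σ t=2..2: t=2:+1/8709120 = 1/8709120
⇒ 3j(2 7 7; -2 4 -2)² = 55/3094, sgn -1
4πI² = N·(3j₀)²·(3jₘ)² = 16500/48841
I = -1·√(0.337831/4π) = -0.16396259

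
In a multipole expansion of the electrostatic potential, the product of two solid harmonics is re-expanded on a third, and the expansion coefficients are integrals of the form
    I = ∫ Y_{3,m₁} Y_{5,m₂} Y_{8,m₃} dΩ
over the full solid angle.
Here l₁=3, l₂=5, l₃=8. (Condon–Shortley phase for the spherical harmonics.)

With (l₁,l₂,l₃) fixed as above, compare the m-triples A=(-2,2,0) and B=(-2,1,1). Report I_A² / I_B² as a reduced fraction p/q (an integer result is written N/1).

32/63

l's match ⇒ only the (l;m) 3-j factors differ between A and B.
A: triangle coeff Δ(3,5,8) = 1/136136; Σ_t [0,0]: t=0:+1/3628800 = 1/3628800; (3j)²=8/2431 [(3 5 8; -2 2 0)], sign=+1
B: triangle coeff Δ(3,5,8) = 1/136136; Σ_t [0,0]: t=0:+1/2073600 = 1/2073600; (3j)²=63/9724 [(3 5 8; -2 1 1)], sign=-1
I_A²/I_B² = (8/2431)/(63/9724) = 32/63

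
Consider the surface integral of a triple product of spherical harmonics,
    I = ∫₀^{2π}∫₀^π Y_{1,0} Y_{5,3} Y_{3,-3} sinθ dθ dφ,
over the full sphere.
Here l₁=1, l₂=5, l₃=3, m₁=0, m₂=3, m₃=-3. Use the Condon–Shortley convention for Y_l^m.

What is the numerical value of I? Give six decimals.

0.000000

|1−5|≤3≤1+5 violated ⇒ I = 0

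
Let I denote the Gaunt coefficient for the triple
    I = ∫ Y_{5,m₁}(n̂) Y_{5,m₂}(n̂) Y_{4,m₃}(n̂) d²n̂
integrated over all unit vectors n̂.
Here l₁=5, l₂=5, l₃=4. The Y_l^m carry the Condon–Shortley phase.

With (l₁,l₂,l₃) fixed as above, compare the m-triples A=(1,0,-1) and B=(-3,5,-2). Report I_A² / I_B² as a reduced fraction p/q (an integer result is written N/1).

Same 5,5,4: normalisation and zero-m 3j drop out of the ratio.
A: Δ: 6! 4! 4! / 15! → 1/3153150; sum: t=1:−1/17280 t=2:+1/1152 t=3:−1/864 t=4:+1/6912 = -7/34560; 3j²(5 5 4; 1 0 -1) = Δ·Π!·Σ² = 1/429  (sign +1)
B: Δ: 6! 4! 4! / 15! → 1/3153150; sum: t=6:+1/69120 = 1/69120; 3j²(5 5 4; -3 5 -2) = Δ·Π!·Σ² = 4/143  (sign +1)
I_A²/I_B² = (1/429)/(4/143) = 1/12

1/12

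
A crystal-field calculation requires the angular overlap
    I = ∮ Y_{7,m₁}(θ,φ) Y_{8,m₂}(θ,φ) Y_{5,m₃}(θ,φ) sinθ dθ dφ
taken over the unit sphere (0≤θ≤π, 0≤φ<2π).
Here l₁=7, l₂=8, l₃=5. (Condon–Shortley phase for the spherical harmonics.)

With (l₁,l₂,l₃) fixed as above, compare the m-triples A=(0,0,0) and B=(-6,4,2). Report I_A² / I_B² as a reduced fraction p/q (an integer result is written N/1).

6480/11011

l's match ⇒ only the (l;m) 3-j factors differ between A and B.
A: triangle coeff Δ(7,8,5) = 1/814773960; Σ_t [3,7]: t=3:−1/87091200 t=4:+1/4976640 t=5:−1/2073600 t=6:+1/4976640 t=7:−1/87091200 = -1/9676800; (3j)²=360/46189 [(7 8 5; 0 0 0)], sign=+1
B: triangle coeff Δ(7,8,5) = 1/814773960; Σ_t [9,10]: t=9:−1/313528320 t=10:+1/1045094400 = -1/447897600; (3j)²=77/5814 [(7 8 5; -6 4 2)], sign=+1
I_A²/I_B² = (360/46189)/(77/5814) = 6480/11011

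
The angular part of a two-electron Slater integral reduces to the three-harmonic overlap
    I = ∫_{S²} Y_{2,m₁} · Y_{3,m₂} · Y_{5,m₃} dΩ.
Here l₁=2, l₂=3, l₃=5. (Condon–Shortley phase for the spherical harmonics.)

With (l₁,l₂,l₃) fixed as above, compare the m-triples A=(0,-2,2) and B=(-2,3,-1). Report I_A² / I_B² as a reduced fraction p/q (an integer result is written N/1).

63/1

Same 2,3,5: normalisation and zero-m 3j drop out of the ratio.
A: Δ: 0! 4! 6! / 11! → 1/2310; sum: t=0:+1/480 = 1/480; 3j²(2 3 5; 0 -2 2) = Δ·Π!·Σ² = 3/110  (sign -1)
B: Δ: 0! 4! 6! / 11! → 1/2310; sum: t=0:+1/17280 = 1/17280; 3j²(2 3 5; -2 3 -1) = Δ·Π!·Σ² = 1/2310  (sign +1)
I_A²/I_B² = (3/110)/(1/2310) = 63/1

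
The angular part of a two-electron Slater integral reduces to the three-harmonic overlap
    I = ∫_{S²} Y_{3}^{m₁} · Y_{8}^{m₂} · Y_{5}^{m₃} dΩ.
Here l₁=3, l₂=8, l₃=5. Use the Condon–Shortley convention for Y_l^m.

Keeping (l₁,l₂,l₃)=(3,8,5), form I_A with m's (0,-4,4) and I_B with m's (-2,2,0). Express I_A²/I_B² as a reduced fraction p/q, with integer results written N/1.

l's match ⇒ only the (l;m) 3-j factors differ between A and B.
A: triangle coeff Δ(3,8,5) = 1/136136; Σ_t [3,3]: t=3:−1/13063680 = -1/13063680; (3j)²=10/1547 [(3 8 5; 0 -4 4)], sign=+1
B: triangle coeff Δ(3,8,5) = 1/136136; Σ_t [5,5]: t=5:−1/1728000 = -1/1728000; (3j)²=27/2431 [(3 8 5; -2 2 0)], sign=+1
I_A²/I_B² = (10/1547)/(27/2431) = 110/189

110/189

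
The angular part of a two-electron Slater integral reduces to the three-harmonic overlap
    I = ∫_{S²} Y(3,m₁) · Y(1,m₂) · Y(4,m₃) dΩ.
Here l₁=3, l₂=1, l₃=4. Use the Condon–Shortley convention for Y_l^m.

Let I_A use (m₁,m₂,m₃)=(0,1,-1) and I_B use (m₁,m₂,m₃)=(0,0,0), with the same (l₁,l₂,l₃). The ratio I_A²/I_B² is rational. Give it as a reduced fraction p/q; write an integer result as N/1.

l's match ⇒ only the (l;m) 3-j factors differ between A and B.
A: triangle coeff Δ(3,1,4) = 1/252; Σ_t [0,0]: t=0:+1/72 = 1/72; (3j)²=5/126 [(3 1 4; 0 1 -1)], sign=-1
B: triangle coeff Δ(3,1,4) = 1/252; Σ_t [0,0]: t=0:+1/36 = 1/36; (3j)²=4/63 [(3 1 4; 0 0 0)], sign=+1
I_A²/I_B² = (5/126)/(4/63) = 5/8

5/8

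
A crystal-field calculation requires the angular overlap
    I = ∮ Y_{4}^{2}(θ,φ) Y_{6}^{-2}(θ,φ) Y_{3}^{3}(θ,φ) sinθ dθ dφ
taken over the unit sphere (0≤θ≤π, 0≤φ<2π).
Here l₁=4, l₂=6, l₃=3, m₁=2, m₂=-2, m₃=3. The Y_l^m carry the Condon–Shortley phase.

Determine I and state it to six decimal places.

Σmᵢ = 3 ≠ 0, so the φ-integral vanishes; I = 0

0.000000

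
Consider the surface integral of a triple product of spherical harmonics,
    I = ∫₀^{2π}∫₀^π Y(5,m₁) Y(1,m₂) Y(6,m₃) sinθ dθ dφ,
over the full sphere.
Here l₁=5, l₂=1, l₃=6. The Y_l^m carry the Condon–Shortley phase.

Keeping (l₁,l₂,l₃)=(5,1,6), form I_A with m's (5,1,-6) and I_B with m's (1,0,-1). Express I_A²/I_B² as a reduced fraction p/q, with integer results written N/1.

66/35

Shared (l₁,l₂,l₃)=(5,1,6): N and (l;000)² cancel in I_A²/I_B².
A: Δ = 0!·10!·2!/13! = 1/858; Racah Σ t=0..0: t=0:+1/7257600 = 1/7257600; ⇒ 3j(5 1 6; 5 1 -6)² = 1/13, sgn +1
B: Δ = 0!·10!·2!/13! = 1/858; Racah Σ t=0..0: t=0:+1/17280 = 1/17280; ⇒ 3j(5 1 6; 1 0 -1)² = 35/858, sgn -1
I_A²/I_B² = (1/13)/(35/858) = 66/35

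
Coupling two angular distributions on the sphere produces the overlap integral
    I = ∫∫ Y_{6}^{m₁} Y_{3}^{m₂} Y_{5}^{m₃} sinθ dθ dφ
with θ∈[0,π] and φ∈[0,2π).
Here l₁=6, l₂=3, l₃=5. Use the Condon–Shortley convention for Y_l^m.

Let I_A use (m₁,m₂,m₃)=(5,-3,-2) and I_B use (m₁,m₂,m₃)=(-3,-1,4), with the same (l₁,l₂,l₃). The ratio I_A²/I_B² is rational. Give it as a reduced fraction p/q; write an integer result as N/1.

Shared (l₁,l₂,l₃)=(6,3,5): N and (l;000)² cancel in I_A²/I_B².
A: Δ = 4!·8!·2!/15! = 1/675675; Racah Σ t=0..0: t=0:+1/241920 = 1/241920; ⇒ 3j(6 3 5; 5 -3 -2)² = 2/91, sgn -1
B: Δ = 4!·8!·2!/15! = 1/675675; Racah Σ t=1..2: t=1:−1/241920 t=2:+1/40320 = 1/48384; ⇒ 3j(6 3 5; -3 -1 4)² = 24/1001, sgn -1
I_A²/I_B² = (2/91)/(24/1001) = 11/12

11/12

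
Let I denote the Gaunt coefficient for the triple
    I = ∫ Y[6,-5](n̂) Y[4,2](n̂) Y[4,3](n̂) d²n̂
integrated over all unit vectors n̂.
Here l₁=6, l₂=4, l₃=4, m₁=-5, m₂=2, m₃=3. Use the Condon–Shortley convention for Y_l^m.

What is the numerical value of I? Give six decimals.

m-sum 0 ✓  L=14 even ✓  2≤4≤10 ✓
Π(2lᵢ+1) = 13×9×9 = 1053
triangle coeff Δ(6,4,4) = 1/1261260
Σ_t [2,4]: t=2:+1/4608 t=3:−1/1296 t=4:+1/4608 = -7/20736
(3j)²=20/1287 [(6 4 4; 0 0 0)], sign=-1
Σ_t [5,6]: t=5:−1/86400 t=6:+1/172800 = -1/172800
(3j)²=1/130 [(6 4 4; -5 2 3)], sign=+1
⇒ 4πI² = 18/143
I = (-1)√(18/143/(4π)) = -0.10008369

-0.100084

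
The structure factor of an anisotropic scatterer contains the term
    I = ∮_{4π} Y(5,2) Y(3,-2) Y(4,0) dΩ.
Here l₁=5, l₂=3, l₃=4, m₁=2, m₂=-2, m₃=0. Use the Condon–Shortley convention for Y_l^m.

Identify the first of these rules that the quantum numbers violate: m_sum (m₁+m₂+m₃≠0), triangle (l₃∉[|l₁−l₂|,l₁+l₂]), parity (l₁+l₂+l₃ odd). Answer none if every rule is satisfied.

Σmᵢ = 0  ✓
l₃∈[|l₁−l₂|,l₁+l₂]=[2,8], have l₃=4  ✓
Σlᵢ = 12 ⇒ even  ✓

none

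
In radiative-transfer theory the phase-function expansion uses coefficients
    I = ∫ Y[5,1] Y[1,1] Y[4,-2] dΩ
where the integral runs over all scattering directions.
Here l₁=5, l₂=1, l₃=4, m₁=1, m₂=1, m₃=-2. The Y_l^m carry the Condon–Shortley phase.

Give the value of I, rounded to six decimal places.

-0.120286

Checks pass: Σm=0; 10 even; l₃=4∈[4,6].
(2·5+1)(2·1+1)(2·4+1) = 297
Δ: 2! 8! 0! / 11! → 1/495
sum: t=1:−1/576 = -1/576
3j²(5 1 4; 0 0 0) = Δ·Π!·Σ² = 5/99  (sign -1)
sum: t=2:+1/2880 = 1/2880
3j²(5 1 4; 1 1 -2) = Δ·Π!·Σ² = 2/165  (sign +1)
combine: 4πI² = 297·5/99·2/165 = 2/11
take √, sign -1: I = -0.12028562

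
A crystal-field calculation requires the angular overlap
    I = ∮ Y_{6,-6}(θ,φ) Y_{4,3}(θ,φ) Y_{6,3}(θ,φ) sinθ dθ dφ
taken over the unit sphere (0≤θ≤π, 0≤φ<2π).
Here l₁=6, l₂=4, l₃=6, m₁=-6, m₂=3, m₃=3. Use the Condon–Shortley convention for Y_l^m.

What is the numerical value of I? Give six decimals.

-0.119136

m-sum 0 ✓  L=16 even ✓  2≤6≤10 ✓
Π(2lᵢ+1) = 13×9×13 = 1521
triangle coeff Δ(6,4,6) = 1/15315300
Σ_t [0,4]: t=0:+1/829440 t=1:−1/25920 t=2:+1/9216 t=3:−1/25920 t=4:+1/829440 = 7/207360
(3j)²=28/2431 [(6 4 6; 0 0 0)], sign=+1
Σ_t [4,4]: t=4:+1/5806080 = 1/5806080
(3j)²=9/884 [(6 4 6; -6 3 3)], sign=-1
⇒ 4πI² = 567/3179
I = (-1)√(567/3179/(4π)) = -0.11913554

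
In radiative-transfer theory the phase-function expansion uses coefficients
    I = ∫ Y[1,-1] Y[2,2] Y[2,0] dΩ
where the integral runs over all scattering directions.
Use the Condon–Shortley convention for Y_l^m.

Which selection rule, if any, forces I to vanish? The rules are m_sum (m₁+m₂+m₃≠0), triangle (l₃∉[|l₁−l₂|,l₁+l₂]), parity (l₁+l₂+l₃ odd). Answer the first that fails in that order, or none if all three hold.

m_sum

azimuthal sum: -1 + 2 + 0 = 1  ✗
1 ≤ 2 ≤ 3 (triangle on l)
L = 1 + 2 + 2 = 5 (odd)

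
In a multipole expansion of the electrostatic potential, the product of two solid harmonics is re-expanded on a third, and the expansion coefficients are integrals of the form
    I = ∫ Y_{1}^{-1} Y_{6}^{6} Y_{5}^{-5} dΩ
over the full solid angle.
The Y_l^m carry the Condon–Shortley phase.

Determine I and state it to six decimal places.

m-sum 0 ✓  L=12 even ✓  5≤5≤7 ✓
Π(2lᵢ+1) = 3×13×11 = 429
triangle coeff Δ(1,6,5) = 1/858
Σ_t [1,1]: t=1:−1/14400 = -1/14400
(3j)²=6/143 [(1 6 5; 0 0 0)], sign=+1
Σ_t [2,2]: t=2:+1/7257600 = 1/7257600
(3j)²=1/13 [(1 6 5; -1 6 -5)], sign=+1
⇒ 4πI² = 18/13
I = (+1)√(18/13/(4π)) = 0.33194004

0.331940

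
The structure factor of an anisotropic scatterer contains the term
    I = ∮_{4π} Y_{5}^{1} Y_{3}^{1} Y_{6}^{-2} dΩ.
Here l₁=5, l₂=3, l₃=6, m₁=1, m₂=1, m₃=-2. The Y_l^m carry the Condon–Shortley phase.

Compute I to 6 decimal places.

0.134828

Checks pass: Σm=0; 14 even; l₃=6∈[2,8].
(2·5+1)(2·3+1)(2·6+1) = 1001
Δ: 2! 8! 4! / 15! → 1/675675
sum: t=0:+1/8640 t=1:−1/2304 t=2:+1/8640 = -7/34560
3j²(5 3 6; 0 0 0) = Δ·Π!·Σ² = 7/429  (sign -1)
sum: t=0:+1/27648 t=1:−1/4320 t=2:+1/11520 = -1/9216
3j²(5 3 6; 1 1 -2) = Δ·Π!·Σ² = 2/143  (sign -1)
combine: 4πI² = 1001·7/429·2/143 = 98/429
take √, sign +1: I = 0.13482780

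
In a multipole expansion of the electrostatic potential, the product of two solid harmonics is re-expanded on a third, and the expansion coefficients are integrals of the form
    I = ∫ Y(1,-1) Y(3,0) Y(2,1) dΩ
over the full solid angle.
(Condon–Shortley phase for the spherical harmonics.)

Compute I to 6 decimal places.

0.143048

Checks pass: Σm=0; 6 even; l₃=2∈[2,4].
(2·1+1)(2·3+1)(2·2+1) = 105
Δ: 2! 0! 4! / 7! → 1/105
sum: t=1:−1/4 = -1/4
3j²(1 3 2; 0 0 0) = Δ·Π!·Σ² = 3/35  (sign -1)
sum: t=2:+1/12 = 1/12
3j²(1 3 2; -1 0 1) = Δ·Π!·Σ² = 1/35  (sign -1)
combine: 4πI² = 105·3/35·1/35 = 9/35
take √, sign +1: I = 0.14304817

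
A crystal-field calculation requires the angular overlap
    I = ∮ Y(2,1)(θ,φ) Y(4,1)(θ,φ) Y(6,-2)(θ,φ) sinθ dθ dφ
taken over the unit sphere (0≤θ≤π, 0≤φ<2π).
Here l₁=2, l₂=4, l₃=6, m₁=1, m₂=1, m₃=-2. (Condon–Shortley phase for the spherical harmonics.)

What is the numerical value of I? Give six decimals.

m-sum 0 ✓  L=12 even ✓  2≤6≤6 ✓
Π(2lᵢ+1) = 5×9×13 = 585
triangle coeff Δ(2,4,6) = 1/6435
Σ_t [0,0]: t=0:+1/2304 = 1/2304
(3j)²=5/143 [(2 4 6; 0 0 0)], sign=+1
Σ_t [0,0]: t=0:+1/4320 = 1/4320
(3j)²=224/6435 [(2 4 6; 1 1 -2)], sign=+1
⇒ 4πI² = 1120/1573
I = (+1)√(1120/1573/(4π)) = 0.23803440

0.238034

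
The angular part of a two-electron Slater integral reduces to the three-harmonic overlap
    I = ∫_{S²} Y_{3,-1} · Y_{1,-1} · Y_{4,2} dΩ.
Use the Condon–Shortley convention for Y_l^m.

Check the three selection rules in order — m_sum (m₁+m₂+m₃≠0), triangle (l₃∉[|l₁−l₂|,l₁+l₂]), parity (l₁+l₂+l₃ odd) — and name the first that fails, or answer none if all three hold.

none

azimuthal sum: -1 − 1 + 2 = 0  ✓
2 ≤ 4 ≤ 4 (triangle on l)  ✓
L = 3 + 1 + 4 = 8 (even)  ✓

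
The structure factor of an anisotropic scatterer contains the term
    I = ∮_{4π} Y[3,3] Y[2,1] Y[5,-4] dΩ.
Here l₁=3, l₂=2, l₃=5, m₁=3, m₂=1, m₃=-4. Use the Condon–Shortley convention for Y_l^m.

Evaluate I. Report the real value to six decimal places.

0.219610

Checks pass: Σm=0; 10 even; l₃=5∈[1,5].
(2·3+1)(2·2+1)(2·5+1) = 385
Δ: 0! 6! 4! / 11! → 1/2310
sum: t=0:+1/144 = 1/144
3j²(3 2 5; 0 0 0) = Δ·Π!·Σ² = 10/231  (sign -1)
sum: t=0:+1/4320 = 1/4320
3j²(3 2 5; 3 1 -4) = Δ·Π!·Σ² = 2/55  (sign -1)
combine: 4πI² = 385·10/231·2/55 = 20/33
take √, sign +1: I = 0.21961050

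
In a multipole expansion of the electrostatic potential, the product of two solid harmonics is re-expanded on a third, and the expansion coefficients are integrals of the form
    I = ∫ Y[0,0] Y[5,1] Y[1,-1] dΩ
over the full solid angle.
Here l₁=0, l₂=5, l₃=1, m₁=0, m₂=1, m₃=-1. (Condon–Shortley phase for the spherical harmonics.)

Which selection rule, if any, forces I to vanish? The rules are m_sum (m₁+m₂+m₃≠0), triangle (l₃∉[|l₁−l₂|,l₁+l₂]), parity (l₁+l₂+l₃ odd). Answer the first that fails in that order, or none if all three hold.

triangle

m₁+m₂+m₃ = 0 + 1 − 1 = 0  ✓
triangle: |0−5|=5 ≤ l₃=1 ≤ 0+5=5  ✗
parity: l₁+l₂+l₃ = 6 is even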